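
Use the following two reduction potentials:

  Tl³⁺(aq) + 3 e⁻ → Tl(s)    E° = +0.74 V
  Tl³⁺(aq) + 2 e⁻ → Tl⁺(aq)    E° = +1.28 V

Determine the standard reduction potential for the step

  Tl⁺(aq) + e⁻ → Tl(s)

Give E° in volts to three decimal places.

-0.340 V

Sequential free energies add, so n₃E°₃ = n₁E°₁ + n₂E°₂.
With n₃ = 3, and the known step contributing 2×(+1.28) V, the unknown satisfies 1·E° = 3×(+0.74) − 2×(+1.28) = -0.340.
E° = -0.340 / 1 = -0.340 V.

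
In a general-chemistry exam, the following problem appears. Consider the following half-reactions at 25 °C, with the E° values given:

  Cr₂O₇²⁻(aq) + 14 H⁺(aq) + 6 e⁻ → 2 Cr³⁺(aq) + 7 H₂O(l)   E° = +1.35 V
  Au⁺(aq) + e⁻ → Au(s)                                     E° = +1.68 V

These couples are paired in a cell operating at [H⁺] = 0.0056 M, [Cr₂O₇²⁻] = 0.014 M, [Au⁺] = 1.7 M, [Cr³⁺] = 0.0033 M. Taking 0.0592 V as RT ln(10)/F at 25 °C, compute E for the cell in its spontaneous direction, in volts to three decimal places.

+0.624 V

Au⁺/Au is the cathode (higher E°), Cr₂O₇²⁻/Cr³⁺ the anode: E°cell = +1.68 − (+1.35) = +0.33 V, n = 6.
Overall: 6 Au⁺(aq) + 2 Cr³⁺(aq) + 7 H₂O(l) → 6 Au(s) + Cr₂O₇²⁻(aq) + 14 H⁺(aq)
Q = [Cr₂O₇²⁻]·[H⁺]^14 / ([Au⁺]^6·[Cr³⁺]^2); log Q = -29.799.
E = E° − (0.0592/n) log Q = +0.33 − (0.0592/6)(-29.799) = +0.624 V.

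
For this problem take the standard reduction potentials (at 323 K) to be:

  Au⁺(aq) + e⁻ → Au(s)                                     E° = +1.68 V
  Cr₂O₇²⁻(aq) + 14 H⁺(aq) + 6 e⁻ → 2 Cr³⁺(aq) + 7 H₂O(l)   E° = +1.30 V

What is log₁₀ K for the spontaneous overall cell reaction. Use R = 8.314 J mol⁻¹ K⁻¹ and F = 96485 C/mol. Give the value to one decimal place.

Cathode: Au⁺/Au; anode: Cr₂O₇²⁻/Cr³⁺. E°cell = (+1.68) − (+1.30) = +0.38 V, with n = 6.
ΔG° = −nFE° = −RT ln K, so ln K = nFE°/(RT) = (6)(96485)(+0.38) / ((8.314)(323)) = 81.919.
log₁₀ K = 81.919 / ln 10 = 35.6.

35.6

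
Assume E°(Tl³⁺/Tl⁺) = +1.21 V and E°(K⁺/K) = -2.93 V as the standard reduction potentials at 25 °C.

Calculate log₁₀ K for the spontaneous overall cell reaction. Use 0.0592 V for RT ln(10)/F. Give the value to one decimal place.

Cathode: Tl³⁺/Tl⁺; anode: K⁺/K. E°cell = +4.14 V, n = 2.
log K = nE°cell / 0.0592 = (2)(+4.14) / 0.0592 = 139.9.

139.9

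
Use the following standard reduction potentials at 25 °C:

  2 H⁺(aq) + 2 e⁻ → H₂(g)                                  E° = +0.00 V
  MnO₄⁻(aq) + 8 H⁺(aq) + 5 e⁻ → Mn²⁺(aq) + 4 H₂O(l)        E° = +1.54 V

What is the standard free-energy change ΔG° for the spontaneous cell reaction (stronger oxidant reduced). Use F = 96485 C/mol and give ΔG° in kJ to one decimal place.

-1485.9 kJ

MnO₄⁻/Mn²⁺ (E° = +1.54 V) is the cathode; H⁺/H₂ (E° = +0.00 V) is the anode, so E°cell = +1.54 V.
Balancing electrons gives n = 10 (lcm of 5 and 2).
ΔG° = −nFE° = −(10)(96485)(+1.54) = -1,485,869 J = -1485.9 kJ.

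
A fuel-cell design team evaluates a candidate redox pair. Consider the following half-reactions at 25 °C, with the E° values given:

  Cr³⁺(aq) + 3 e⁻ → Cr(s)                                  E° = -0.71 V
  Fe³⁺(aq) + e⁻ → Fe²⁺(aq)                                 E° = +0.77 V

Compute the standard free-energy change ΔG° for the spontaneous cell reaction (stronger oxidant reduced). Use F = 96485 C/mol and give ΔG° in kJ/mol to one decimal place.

Fe³⁺/Fe²⁺ (E° = +0.77 V) is the cathode; Cr³⁺/Cr (E° = -0.71 V) is the anode, so E°cell = +1.48 V.
Balancing electrons gives n = 3 (lcm of 1 and 3).
ΔG° = −nFE° = −(3)(96485)(+1.48) = -428,393 J = -428.4 kJ/mol.

-428.4 kJ/mol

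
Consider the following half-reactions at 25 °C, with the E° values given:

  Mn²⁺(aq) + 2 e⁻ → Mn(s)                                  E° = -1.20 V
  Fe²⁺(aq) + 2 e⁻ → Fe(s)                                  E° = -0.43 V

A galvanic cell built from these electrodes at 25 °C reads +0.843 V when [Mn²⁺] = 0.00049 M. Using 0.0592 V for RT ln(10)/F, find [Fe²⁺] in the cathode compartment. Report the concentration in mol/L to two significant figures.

Fe²⁺/Fe is the cathode, Mn²⁺/Mn the anode: E°cell = +0.77 V, n = 2.
Overall reaction: Fe²⁺(aq) + Mn(s) → Fe(s) + Mn²⁺(aq); Q = [Mn²⁺]^1/[Fe²⁺]^1.
From E = E° − (0.0592/n) log Q: log Q = (E° − E)·n/0.0592 = (+0.77 − (+0.843))·2/0.0592 = -2.4662.
So 1·log[Fe²⁺] = 1·log(0.00049) − log Q = -3.3098 − (-2.4662) = -0.8436; [Fe²⁺] = 10^(-0.8436) ≈ 0.14 M.

0.14 M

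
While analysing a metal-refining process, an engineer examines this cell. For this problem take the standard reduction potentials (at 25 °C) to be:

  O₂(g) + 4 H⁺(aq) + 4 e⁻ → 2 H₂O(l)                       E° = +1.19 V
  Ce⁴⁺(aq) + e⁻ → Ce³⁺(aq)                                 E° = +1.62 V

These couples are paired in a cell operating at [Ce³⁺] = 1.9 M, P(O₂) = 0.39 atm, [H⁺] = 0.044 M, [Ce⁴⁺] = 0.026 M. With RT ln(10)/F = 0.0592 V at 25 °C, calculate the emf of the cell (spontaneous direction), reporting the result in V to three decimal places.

Ce⁴⁺/Ce³⁺ is the cathode (higher E°), O₂/H₂O the anode: E°cell = +1.62 − (+1.19) = +0.43 V, n = 4.
Overall: 4 Ce⁴⁺(aq) + 2 H₂O(l) → 4 Ce³⁺(aq) + O₂(g) + 4 H⁺(aq)
Q = [Ce³⁺]^4·P(O₂)·[H⁺]^4 / ([Ce⁴⁺]^4); log Q = 1.620.
E = E° − (0.0592/n) log Q = +0.43 − (0.0592/4)(1.620) = +0.406 V.

+0.406 V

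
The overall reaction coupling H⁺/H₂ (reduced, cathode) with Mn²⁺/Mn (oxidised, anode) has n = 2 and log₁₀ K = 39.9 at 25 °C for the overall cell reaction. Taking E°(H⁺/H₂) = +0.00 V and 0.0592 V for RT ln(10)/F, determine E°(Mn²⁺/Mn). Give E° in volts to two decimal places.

E°cell = (0.0592/n)·log K = (0.0592/2)(39.9) = +1.181 V.
Since H⁺/H₂ is the cathode and Mn²⁺/Mn the anode, E°cell = E°(H⁺/H₂) − E°(Mn²⁺/Mn).
So E°(Mn²⁺/Mn) = E°(H⁺/H₂) − E°cell = (+0.00) − (+1.181) = -1.18 V.

-1.18 V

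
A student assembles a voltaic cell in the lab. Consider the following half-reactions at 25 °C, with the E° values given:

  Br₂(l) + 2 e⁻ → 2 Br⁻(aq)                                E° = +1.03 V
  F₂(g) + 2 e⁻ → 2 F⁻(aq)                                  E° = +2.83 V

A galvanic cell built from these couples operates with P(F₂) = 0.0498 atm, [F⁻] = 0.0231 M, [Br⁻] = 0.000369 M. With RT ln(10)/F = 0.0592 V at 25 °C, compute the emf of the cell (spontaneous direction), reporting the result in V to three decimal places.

+1.655 V

F₂/F⁻ is the cathode (higher E°), Br₂/Br⁻ the anode: E°cell = +2.83 − (+1.03) = +1.80 V, n = 2.
Overall: F₂(g) + 2 Br⁻(aq) → 2 F⁻(aq) + Br₂(l)
Q = [F⁻]^2 / (P(F₂)·[Br⁻]^2); log Q = 4.896.
E = E° − (0.0592/n) log Q = +1.80 − (0.0592/2)(4.896) = +1.655 V.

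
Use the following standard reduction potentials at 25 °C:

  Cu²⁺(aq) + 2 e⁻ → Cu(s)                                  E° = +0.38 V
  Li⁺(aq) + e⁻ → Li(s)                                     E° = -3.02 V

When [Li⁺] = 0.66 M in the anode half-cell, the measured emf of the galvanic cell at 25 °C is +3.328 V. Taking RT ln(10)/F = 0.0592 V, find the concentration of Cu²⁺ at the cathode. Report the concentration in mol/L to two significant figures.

0.0016 M

Cu²⁺/Cu is the cathode, Li⁺/Li the anode: E°cell = +3.40 V, n = 2.
Overall reaction: Cu²⁺(aq) + 2 Li(s) → Cu(s) + 2 Li⁺(aq); Q = [Li⁺]^2/[Cu²⁺]^1.
From E = E° − (0.0592/n) log Q: log Q = (E° − E)·n/0.0592 = (+3.40 − (+3.328))·2/0.0592 = 2.4324.
So 1·log[Cu²⁺] = 2·log(0.66) − log Q = -0.3609 − (2.4324) = -2.7933; [Cu²⁺] = 10^(-2.7933) ≈ 0.0016 M.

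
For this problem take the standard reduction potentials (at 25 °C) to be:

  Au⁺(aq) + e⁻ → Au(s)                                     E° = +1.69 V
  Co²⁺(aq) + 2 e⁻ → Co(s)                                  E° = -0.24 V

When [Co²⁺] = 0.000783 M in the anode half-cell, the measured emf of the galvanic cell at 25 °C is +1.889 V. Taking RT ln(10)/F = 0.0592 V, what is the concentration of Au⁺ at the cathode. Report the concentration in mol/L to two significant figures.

Au⁺/Au is the cathode, Co²⁺/Co the anode: E°cell = +1.93 V, n = 2.
Overall reaction: 2 Au⁺(aq) + Co(s) → 2 Au(s) + Co²⁺(aq); Q = [Co²⁺]^1/[Au⁺]^2.
From E = E° − (0.0592/n) log Q: log Q = (E° − E)·n/0.0592 = (+1.93 − (+1.889))·2/0.0592 = 1.3851.
So 2·log[Au⁺] = 1·log(0.000783) − log Q = -3.1062 − (1.3851) = -4.4913; log[Au⁺] = -4.4913 / 2 = -2.2456; [Au⁺] = 10^(-2.2456) ≈ 0.0057 M.

0.0057 M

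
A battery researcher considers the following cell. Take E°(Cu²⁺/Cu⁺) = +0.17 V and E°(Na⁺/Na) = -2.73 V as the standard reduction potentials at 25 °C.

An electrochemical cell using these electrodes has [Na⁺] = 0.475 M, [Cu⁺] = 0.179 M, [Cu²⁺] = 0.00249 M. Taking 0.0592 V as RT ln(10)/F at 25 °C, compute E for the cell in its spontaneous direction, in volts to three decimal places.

+2.809 V

Cu²⁺/Cu⁺ is the cathode (higher E°), Na⁺/Na the anode: E°cell = +0.17 − (-2.73) = +2.90 V, n = 1.
Overall: Cu²⁺(aq) + Na(s) → Cu⁺(aq) + Na⁺(aq)
Q = [Cu⁺]·[Na⁺] / ([Cu²⁺]); log Q = 1.533.
E = E° − (0.0592/n) log Q = +2.90 − (0.0592/1)(1.533) = +2.809 V.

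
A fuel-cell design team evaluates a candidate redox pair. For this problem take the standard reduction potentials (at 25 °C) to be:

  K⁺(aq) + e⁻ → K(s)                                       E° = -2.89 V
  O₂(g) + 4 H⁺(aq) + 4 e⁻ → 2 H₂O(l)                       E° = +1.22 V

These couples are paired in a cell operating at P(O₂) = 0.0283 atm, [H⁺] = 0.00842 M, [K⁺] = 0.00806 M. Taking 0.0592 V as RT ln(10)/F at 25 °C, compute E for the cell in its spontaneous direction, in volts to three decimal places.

O₂/H₂O is the cathode (higher E°), K⁺/K the anode: E°cell = +1.22 − (-2.89) = +4.11 V, n = 4.
Overall: O₂(g) + 4 H⁺(aq) + 4 K(s) → 2 H₂O(l) + 4 K⁺(aq)
Q = [K⁺]^4 / (P(O₂)·[H⁺]^4); log Q = 1.472.
E = E° − (0.0592/n) log Q = +4.11 − (0.0592/4)(1.472) = +4.088 V.

+4.088 V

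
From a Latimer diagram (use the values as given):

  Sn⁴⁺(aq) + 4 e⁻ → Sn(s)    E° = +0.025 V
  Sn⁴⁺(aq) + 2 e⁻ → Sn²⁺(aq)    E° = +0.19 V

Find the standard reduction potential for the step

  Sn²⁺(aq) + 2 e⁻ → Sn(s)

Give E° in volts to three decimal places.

-0.140 V

Sequential free energies add, so n₃E°₃ = n₁E°₁ + n₂E°₂.
With n₃ = 4, and the known step contributing 2×(+0.19) V, the unknown satisfies 2·E° = 4×(+0.025) − 2×(+0.19) = -0.280.
E° = -0.280 / 2 = -0.140 V.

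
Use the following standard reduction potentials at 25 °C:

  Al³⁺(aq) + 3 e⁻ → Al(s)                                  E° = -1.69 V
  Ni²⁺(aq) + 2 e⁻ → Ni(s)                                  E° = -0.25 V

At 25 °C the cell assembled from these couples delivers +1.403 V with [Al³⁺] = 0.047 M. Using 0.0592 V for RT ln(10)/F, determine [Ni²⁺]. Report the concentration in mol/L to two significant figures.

Ni²⁺/Ni is the cathode, Al³⁺/Al the anode: E°cell = +1.44 V, n = 6.
Overall reaction: 3 Ni²⁺(aq) + 2 Al(s) → 3 Ni(s) + 2 Al³⁺(aq); Q = [Al³⁺]^2/[Ni²⁺]^3.
From E = E° − (0.0592/n) log Q: log Q = (E° − E)·n/0.0592 = (+1.44 − (+1.403))·6/0.0592 = 3.7500.
So 3·log[Ni²⁺] = 2·log(0.047) − log Q = -2.6558 − (3.7500) = -6.4058; log[Ni²⁺] = -6.4058 / 3 = -2.1353; [Ni²⁺] = 10^(-2.1353) ≈ 0.0073 M.

0.0073 M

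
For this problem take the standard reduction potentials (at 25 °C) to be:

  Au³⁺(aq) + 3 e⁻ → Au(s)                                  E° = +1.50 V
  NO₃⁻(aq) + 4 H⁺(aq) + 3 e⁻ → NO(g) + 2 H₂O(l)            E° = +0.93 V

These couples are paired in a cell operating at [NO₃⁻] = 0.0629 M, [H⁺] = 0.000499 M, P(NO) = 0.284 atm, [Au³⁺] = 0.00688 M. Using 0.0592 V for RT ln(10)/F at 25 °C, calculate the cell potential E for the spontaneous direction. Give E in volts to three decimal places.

Au³⁺/Au is the cathode (higher E°), NO₃⁻/NO the anode: E°cell = +1.50 − (+0.93) = +0.57 V, n = 3.
Overall: Au³⁺(aq) + NO(g) + 2 H₂O(l) → Au(s) + NO₃⁻(aq) + 4 H⁺(aq)
Q = [NO₃⁻]·[H⁺]^4 / ([Au³⁺]·P(NO)); log Q = -11.700.
E = E° − (0.0592/n) log Q = +0.57 − (0.0592/3)(-11.700) = +0.801 V.

+0.801 V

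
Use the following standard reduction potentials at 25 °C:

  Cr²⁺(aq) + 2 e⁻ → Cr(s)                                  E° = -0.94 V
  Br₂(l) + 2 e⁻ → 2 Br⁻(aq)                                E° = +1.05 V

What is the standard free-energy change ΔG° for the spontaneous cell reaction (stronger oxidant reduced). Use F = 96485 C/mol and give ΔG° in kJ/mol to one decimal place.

Br₂/Br⁻ (E° = +1.05 V) is the cathode; Cr²⁺/Cr (E° = -0.94 V) is the anode, so E°cell = +1.99 V.
Balancing electrons gives n = 2 (lcm of 2 and 2).
ΔG° = −nFE° = −(2)(96485)(+1.99) = -384,010 J = -384.0 kJ/mol.

-384.0 kJ/mol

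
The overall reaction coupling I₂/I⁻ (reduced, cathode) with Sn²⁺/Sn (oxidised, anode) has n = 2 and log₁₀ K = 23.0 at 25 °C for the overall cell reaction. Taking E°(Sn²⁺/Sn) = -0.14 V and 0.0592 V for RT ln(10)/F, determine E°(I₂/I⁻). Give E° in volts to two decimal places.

+0.54 V

E°cell = (0.0592/n)·log K = (0.0592/2)(23.0) = +0.681 V.
Since I₂/I⁻ is the cathode and Sn²⁺/Sn the anode, E°cell = E°(I₂/I⁻) − E°(Sn²⁺/Sn).
So E°(I₂/I⁻) = E°cell + E°(Sn²⁺/Sn) = +0.681 + (-0.14) = +0.54 V.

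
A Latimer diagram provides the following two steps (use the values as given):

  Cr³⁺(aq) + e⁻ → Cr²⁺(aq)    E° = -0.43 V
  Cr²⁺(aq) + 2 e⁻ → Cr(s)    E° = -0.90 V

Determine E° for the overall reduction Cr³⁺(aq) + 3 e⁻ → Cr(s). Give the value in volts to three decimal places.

Standard free energies of sequential steps add: ΔG°₃ = ΔG°₁ + ΔG°₂, so n₃E°₃ = n₁E°₁ + n₂E°₂.
E°₃ = (1×-0.43 + 2×-0.90) / 3 = (-2.230) / 3 = -0.743 V.

-0.743 V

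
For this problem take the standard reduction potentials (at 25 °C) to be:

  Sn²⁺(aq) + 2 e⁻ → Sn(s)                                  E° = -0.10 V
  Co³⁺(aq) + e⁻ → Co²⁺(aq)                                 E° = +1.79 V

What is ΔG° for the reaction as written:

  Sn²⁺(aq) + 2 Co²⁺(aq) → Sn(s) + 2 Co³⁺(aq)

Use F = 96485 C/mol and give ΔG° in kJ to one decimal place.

As written, Sn²⁺/Sn is reduced (cathode) and Co³⁺/Co²⁺ is oxidised (anode), so E°cell = (-0.10) − (+1.79) = -1.89 V.
Balancing electrons gives n = 2.
ΔG° = −nFE° = −(2)(96485)(-1.89) = 364,713 J = +364.7 kJ.

+364.7 kJ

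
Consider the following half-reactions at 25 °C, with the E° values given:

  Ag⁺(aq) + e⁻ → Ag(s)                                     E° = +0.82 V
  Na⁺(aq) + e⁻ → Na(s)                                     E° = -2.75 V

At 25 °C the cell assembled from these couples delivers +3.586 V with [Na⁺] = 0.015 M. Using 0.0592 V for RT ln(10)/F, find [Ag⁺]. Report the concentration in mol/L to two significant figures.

Ag⁺/Ag is the cathode, Na⁺/Na the anode: E°cell = +3.57 V, n = 1.
Overall reaction: Ag⁺(aq) + Na(s) → Ag(s) + Na⁺(aq); Q = [Na⁺]^1/[Ag⁺]^1.
From E = E° − (0.0592/n) log Q: log Q = (E° − E)·n/0.0592 = (+3.57 − (+3.586))·1/0.0592 = -0.2703.
So 1·log[Ag⁺] = 1·log(0.015) − log Q = -1.8239 − (-0.2703) = -1.5536; [Ag⁺] = 10^(-1.5536) ≈ 0.028 M.

0.028 M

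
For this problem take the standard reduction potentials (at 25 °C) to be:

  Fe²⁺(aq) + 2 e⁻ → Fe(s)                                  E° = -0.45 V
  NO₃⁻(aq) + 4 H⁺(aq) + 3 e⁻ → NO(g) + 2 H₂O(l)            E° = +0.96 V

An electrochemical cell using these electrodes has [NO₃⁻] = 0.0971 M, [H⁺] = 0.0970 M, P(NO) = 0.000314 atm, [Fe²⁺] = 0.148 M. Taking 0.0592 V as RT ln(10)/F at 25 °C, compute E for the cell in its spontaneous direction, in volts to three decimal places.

+1.404 V

NO₃⁻/NO is the cathode (higher E°), Fe²⁺/Fe the anode: E°cell = +0.96 − (-0.45) = +1.41 V, n = 6.
Overall: 2 NO₃⁻(aq) + 8 H⁺(aq) + 3 Fe(s) → 2 NO(g) + 4 H₂O(l) + 3 Fe²⁺(aq)
Q = P(NO)^2·[Fe²⁺]^3 / ([NO₃⁻]^2·[H⁺]^8); log Q = 0.636.
E = E° − (0.0592/n) log Q = +1.41 − (0.0592/6)(0.636) = +1.404 V.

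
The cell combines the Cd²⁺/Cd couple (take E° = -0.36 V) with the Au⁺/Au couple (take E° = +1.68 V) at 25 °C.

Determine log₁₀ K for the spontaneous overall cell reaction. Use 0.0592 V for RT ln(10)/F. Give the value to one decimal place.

68.9

Cathode: Au⁺/Au; anode: Cd²⁺/Cd. E°cell = +2.04 V, n = 2.
log K = nE°cell / 0.0592 = (2)(+2.04) / 0.0592 = 68.9.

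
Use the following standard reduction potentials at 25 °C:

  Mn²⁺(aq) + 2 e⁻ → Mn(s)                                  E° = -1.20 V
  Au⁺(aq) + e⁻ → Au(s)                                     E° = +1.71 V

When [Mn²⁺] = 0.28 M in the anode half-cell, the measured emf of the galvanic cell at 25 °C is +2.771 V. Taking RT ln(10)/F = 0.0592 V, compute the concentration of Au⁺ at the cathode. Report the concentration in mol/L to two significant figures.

Au⁺/Au is the cathode, Mn²⁺/Mn the anode: E°cell = +2.91 V, n = 2.
Overall reaction: 2 Au⁺(aq) + Mn(s) → 2 Au(s) + Mn²⁺(aq); Q = [Mn²⁺]^1/[Au⁺]^2.
From E = E° − (0.0592/n) log Q: log Q = (E° − E)·n/0.0592 = (+2.91 − (+2.771))·2/0.0592 = 4.6959.
So 2·log[Au⁺] = 1·log(0.28) − log Q = -0.5528 − (4.6959) = -5.2487; log[Au⁺] = -5.2487 / 2 = -2.6244; [Au⁺] = 10^(-2.6244) ≈ 0.0024 M.

0.0024 M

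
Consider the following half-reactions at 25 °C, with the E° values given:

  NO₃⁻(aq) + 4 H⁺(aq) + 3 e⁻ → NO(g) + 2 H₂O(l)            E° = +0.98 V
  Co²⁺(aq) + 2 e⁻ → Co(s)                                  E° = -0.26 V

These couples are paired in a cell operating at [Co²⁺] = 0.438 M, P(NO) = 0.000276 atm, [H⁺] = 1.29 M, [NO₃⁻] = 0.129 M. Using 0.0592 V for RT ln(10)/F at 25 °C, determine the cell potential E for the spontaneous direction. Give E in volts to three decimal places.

NO₃⁻/NO is the cathode (higher E°), Co²⁺/Co the anode: E°cell = +0.98 − (-0.26) = +1.24 V, n = 6.
Overall: 2 NO₃⁻(aq) + 8 H⁺(aq) + 3 Co(s) → 2 NO(g) + 4 H₂O(l) + 3 Co²⁺(aq)
Q = P(NO)^2·[Co²⁺]^3 / ([NO₃⁻]^2·[H⁺]^8); log Q = -7.300.
E = E° − (0.0592/n) log Q = +1.24 − (0.0592/6)(-7.300) = +1.312 V.

+1.312 V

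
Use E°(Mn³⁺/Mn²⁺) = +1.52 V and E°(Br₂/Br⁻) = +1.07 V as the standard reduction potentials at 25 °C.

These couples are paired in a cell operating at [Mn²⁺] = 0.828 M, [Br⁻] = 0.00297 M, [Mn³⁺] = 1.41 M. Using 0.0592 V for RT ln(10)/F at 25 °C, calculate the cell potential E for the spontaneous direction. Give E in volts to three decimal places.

Mn³⁺/Mn²⁺ is the cathode (higher E°), Br₂/Br⁻ the anode: E°cell = +1.52 − (+1.07) = +0.45 V, n = 2.
Overall: 2 Mn³⁺(aq) + 2 Br⁻(aq) → 2 Mn²⁺(aq) + Br₂(l)
Q = [Mn²⁺]^2 / ([Mn³⁺]^2·[Br⁻]^2); log Q = 4.592.
E = E° − (0.0592/n) log Q = +0.45 − (0.0592/2)(4.592) = +0.314 V.

+0.314 V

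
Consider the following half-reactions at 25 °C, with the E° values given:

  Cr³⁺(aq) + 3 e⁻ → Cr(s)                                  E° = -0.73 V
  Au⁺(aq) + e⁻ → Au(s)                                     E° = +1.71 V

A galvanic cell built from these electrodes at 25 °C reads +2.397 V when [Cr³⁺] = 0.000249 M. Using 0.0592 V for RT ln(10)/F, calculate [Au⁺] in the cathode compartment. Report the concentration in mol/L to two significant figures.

Au⁺/Au is the cathode, Cr³⁺/Cr the anode: E°cell = +2.44 V, n = 3.
Overall reaction: 3 Au⁺(aq) + Cr(s) → 3 Au(s) + Cr³⁺(aq); Q = [Cr³⁺]^1/[Au⁺]^3.
From E = E° − (0.0592/n) log Q: log Q = (E° − E)·n/0.0592 = (+2.44 − (+2.397))·3/0.0592 = 2.1791.
So 3·log[Au⁺] = 1·log(0.000249) − log Q = -3.6038 − (2.1791) = -5.7829; log[Au⁺] = -5.7829 / 3 = -1.9276; [Au⁺] = 10^(-1.9276) ≈ 0.012 M.

0.012 M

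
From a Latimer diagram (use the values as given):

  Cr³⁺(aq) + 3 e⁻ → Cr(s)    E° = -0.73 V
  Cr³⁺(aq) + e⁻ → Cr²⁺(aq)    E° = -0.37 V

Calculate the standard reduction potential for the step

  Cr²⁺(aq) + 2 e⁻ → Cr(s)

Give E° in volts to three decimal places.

-0.910 V

Sequential free energies add, so n₃E°₃ = n₁E°₁ + n₂E°₂.
With n₃ = 3, and the known step contributing 1×(-0.37) V, the unknown satisfies 2·E° = 3×(-0.73) − 1×(-0.37) = -1.820.
E° = -1.820 / 2 = -0.910 V.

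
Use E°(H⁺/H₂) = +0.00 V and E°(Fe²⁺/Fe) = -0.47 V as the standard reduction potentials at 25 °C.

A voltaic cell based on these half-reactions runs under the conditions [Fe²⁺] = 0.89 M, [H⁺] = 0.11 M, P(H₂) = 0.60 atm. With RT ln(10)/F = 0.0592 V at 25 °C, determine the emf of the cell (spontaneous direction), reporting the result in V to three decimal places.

H⁺/H₂ is the cathode (higher E°), Fe²⁺/Fe the anode: E°cell = +0.00 − (-0.47) = +0.47 V, n = 2.
Overall: 2 H⁺(aq) + Fe(s) → H₂(g) + Fe²⁺(aq)
Q = P(H₂)·[Fe²⁺] / ([H⁺]^2); log Q = 1.645.
E = E° − (0.0592/n) log Q = +0.47 − (0.0592/2)(1.645) = +0.421 V.

+0.421 V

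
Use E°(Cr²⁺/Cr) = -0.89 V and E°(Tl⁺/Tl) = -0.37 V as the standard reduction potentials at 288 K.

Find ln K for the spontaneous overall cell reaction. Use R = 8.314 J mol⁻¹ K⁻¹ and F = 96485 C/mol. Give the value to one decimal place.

41.9

Cathode: Tl⁺/Tl; anode: Cr²⁺/Cr. E°cell = (-0.37) − (-0.89) = +0.52 V, with n = 2.
ΔG° = −nFE° = −RT ln K, so ln K = nFE°/(RT) = (2)(96485)(+0.52) / ((8.314)(288)) = 41.907.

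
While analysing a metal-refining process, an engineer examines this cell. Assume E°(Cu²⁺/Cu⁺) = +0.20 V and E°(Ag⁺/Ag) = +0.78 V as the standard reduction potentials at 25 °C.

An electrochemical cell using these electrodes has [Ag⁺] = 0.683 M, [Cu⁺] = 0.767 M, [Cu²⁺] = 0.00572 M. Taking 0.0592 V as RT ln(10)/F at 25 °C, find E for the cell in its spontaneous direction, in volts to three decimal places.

+0.696 V

Ag⁺/Ag is the cathode (higher E°), Cu²⁺/Cu⁺ the anode: E°cell = +0.78 − (+0.20) = +0.58 V, n = 1.
Overall: Ag⁺(aq) + Cu⁺(aq) → Ag(s) + Cu²⁺(aq)
Q = [Cu²⁺] / ([Ag⁺]·[Cu⁺]); log Q = -1.962.
E = E° − (0.0592/n) log Q = +0.58 − (0.0592/1)(-1.962) = +0.696 V.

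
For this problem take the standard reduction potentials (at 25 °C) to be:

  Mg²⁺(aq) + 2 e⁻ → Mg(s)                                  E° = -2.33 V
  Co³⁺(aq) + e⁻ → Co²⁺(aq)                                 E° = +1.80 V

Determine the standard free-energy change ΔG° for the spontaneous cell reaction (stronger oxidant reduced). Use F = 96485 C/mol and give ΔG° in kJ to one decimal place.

-797.0 kJ

Co³⁺/Co²⁺ (E° = +1.80 V) is the cathode; Mg²⁺/Mg (E° = -2.33 V) is the anode, so E°cell = +4.13 V.
Balancing electrons gives n = 2 (lcm of 1 and 2).
ΔG° = −nFE° = −(2)(96485)(+4.13) = -796,966 J = -797.0 kJ.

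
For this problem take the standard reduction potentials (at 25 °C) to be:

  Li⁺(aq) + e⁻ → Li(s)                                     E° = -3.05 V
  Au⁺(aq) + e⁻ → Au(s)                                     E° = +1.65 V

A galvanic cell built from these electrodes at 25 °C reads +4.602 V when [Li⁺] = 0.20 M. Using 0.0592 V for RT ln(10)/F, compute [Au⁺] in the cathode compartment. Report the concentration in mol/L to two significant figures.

0.0044 M

Au⁺/Au is the cathode, Li⁺/Li the anode: E°cell = +4.70 V, n = 1.
Overall reaction: Au⁺(aq) + Li(s) → Au(s) + Li⁺(aq); Q = [Li⁺]^1/[Au⁺]^1.
From E = E° − (0.0592/n) log Q: log Q = (E° − E)·n/0.0592 = (+4.70 − (+4.602))·1/0.0592 = 1.6554.
So 1·log[Au⁺] = 1·log(0.2) − log Q = -0.6990 − (1.6554) = -2.3544; [Au⁺] = 10^(-2.3544) ≈ 0.0044 M.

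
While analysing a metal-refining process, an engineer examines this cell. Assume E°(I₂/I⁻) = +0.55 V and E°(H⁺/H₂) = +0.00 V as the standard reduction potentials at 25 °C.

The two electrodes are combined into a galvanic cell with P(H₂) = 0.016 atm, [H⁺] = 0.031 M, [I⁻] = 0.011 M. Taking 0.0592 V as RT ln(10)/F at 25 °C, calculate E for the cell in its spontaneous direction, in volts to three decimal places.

I₂/I⁻ is the cathode (higher E°), H⁺/H₂ the anode: E°cell = +0.55 − (+0.00) = +0.55 V, n = 2.
Overall: I₂(s) + H₂(g) → 2 I⁻(aq) + 2 H⁺(aq)
Q = [I⁻]^2·[H⁺]^2 / (P(H₂)); log Q = -5.139.
E = E° − (0.0592/n) log Q = +0.55 − (0.0592/2)(-5.139) = +0.702 V.

+0.702 V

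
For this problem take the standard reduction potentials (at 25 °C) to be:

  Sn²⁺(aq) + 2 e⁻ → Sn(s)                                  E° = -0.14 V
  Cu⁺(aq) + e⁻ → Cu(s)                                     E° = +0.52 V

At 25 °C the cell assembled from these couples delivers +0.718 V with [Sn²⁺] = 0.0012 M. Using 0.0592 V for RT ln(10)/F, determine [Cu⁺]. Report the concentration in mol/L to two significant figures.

0.33 M

Cu⁺/Cu is the cathode, Sn²⁺/Sn the anode: E°cell = +0.66 V, n = 2.
Overall reaction: 2 Cu⁺(aq) + Sn(s) → 2 Cu(s) + Sn²⁺(aq); Q = [Sn²⁺]^1/[Cu⁺]^2.
From E = E° − (0.0592/n) log Q: log Q = (E° − E)·n/0.0592 = (+0.66 − (+0.718))·2/0.0592 = -1.9595.
So 2·log[Cu⁺] = 1·log(0.0012) − log Q = -2.9208 − (-1.9595) = -0.9613; log[Cu⁺] = -0.9613 / 2 = -0.4807; [Cu⁺] = 10^(-0.4807) ≈ 0.33 M.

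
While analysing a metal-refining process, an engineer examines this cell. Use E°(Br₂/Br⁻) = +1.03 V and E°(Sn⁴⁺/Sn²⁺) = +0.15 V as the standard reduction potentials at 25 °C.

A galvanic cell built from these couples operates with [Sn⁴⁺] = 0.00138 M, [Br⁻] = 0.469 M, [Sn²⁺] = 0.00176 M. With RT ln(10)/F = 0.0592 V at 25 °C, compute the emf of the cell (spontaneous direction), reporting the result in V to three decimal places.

+0.903 V

Br₂/Br⁻ is the cathode (higher E°), Sn⁴⁺/Sn²⁺ the anode: E°cell = +1.03 − (+0.15) = +0.88 V, n = 2.
Overall: Br₂(l) + Sn²⁺(aq) → 2 Br⁻(aq) + Sn⁴⁺(aq)
Q = [Br⁻]^2·[Sn⁴⁺] / ([Sn²⁺]); log Q = -0.763.
E = E° − (0.0592/n) log Q = +0.88 − (0.0592/2)(-0.763) = +0.903 V.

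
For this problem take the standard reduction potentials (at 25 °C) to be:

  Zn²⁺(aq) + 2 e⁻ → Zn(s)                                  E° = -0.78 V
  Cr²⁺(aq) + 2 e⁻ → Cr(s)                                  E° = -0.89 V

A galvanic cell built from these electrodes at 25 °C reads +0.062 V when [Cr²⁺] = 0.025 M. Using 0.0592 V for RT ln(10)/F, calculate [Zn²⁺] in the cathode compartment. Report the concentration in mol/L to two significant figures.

0.00060 M

Zn²⁺/Zn is the cathode, Cr²⁺/Cr the anode: E°cell = +0.11 V, n = 2.
Overall reaction: Zn²⁺(aq) + Cr(s) → Zn(s) + Cr²⁺(aq); Q = [Cr²⁺]^1/[Zn²⁺]^1.
From E = E° − (0.0592/n) log Q: log Q = (E° − E)·n/0.0592 = (+0.11 − (+0.062))·2/0.0592 = 1.6216.
So 1·log[Zn²⁺] = 1·log(0.025) − log Q = -1.6021 − (1.6216) = -3.2237; [Zn²⁺] = 10^(-3.2237) ≈ 0.00060 M.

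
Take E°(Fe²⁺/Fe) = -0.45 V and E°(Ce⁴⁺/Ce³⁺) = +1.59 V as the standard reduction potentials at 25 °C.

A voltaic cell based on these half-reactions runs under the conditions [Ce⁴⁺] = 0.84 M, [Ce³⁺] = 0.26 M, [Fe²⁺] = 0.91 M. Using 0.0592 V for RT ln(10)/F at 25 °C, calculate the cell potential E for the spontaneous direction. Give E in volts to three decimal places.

Ce⁴⁺/Ce³⁺ is the cathode (higher E°), Fe²⁺/Fe the anode: E°cell = +1.59 − (-0.45) = +2.04 V, n = 2.
Overall: 2 Ce⁴⁺(aq) + Fe(s) → 2 Ce³⁺(aq) + Fe²⁺(aq)
Q = [Ce³⁺]^2·[Fe²⁺] / ([Ce⁴⁺]^2); log Q = -1.060.
E = E° − (0.0592/n) log Q = +2.04 − (0.0592/2)(-1.060) = +2.071 V.

+2.071 V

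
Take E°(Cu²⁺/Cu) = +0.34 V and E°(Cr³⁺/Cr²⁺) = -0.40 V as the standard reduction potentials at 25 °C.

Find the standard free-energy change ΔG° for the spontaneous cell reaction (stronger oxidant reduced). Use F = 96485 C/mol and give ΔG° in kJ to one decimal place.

Cu²⁺/Cu (E° = +0.34 V) is the cathode; Cr³⁺/Cr²⁺ (E° = -0.40 V) is the anode, so E°cell = +0.74 V.
Balancing electrons gives n = 2 (lcm of 2 and 1).
ΔG° = −nFE° = −(2)(96485)(+0.74) = -142,798 J = -142.8 kJ.

-142.8 kJ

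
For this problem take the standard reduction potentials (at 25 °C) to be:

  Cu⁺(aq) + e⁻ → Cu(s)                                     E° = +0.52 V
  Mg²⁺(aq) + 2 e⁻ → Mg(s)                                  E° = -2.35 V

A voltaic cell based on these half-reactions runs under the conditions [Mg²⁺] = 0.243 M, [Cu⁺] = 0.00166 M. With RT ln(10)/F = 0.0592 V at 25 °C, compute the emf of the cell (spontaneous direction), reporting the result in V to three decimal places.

Cu⁺/Cu is the cathode (higher E°), Mg²⁺/Mg the anode: E°cell = +0.52 − (-2.35) = +2.87 V, n = 2.
Overall: 2 Cu⁺(aq) + Mg(s) → 2 Cu(s) + Mg²⁺(aq)
Q = [Mg²⁺] / ([Cu⁺]^2); log Q = 4.945.
E = E° − (0.0592/n) log Q = +2.87 − (0.0592/2)(4.945) = +2.724 V.

+2.724 V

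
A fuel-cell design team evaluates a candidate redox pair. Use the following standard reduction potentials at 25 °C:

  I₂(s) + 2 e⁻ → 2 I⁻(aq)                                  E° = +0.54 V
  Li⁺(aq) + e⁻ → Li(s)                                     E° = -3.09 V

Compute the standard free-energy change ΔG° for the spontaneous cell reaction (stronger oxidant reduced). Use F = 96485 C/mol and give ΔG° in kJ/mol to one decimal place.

I₂/I⁻ (E° = +0.54 V) is the cathode; Li⁺/Li (E° = -3.09 V) is the anode, so E°cell = +3.63 V.
Balancing electrons gives n = 2 (lcm of 2 and 1).
ΔG° = −nFE° = −(2)(96485)(+3.63) = -700,481 J = -700.5 kJ/mol.

-700.5 kJ/mol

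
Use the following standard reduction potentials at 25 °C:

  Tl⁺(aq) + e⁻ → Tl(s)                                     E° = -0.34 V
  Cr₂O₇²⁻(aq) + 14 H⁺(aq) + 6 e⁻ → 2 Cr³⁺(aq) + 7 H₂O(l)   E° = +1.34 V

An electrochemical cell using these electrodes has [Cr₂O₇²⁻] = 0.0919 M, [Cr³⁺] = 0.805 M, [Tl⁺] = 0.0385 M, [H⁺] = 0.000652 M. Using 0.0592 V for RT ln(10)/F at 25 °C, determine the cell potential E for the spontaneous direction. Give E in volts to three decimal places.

+1.315 V

Cr₂O₇²⁻/Cr³⁺ is the cathode (higher E°), Tl⁺/Tl the anode: E°cell = +1.34 − (-0.34) = +1.68 V, n = 6.
Overall: Cr₂O₇²⁻(aq) + 14 H⁺(aq) + 6 Tl(s) → 2 Cr³⁺(aq) + 7 H₂O(l) + 6 Tl⁺(aq)
Q = [Cr³⁺]^2·[Tl⁺]^6 / ([Cr₂O₇²⁻]·[H⁺]^14); log Q = 36.962.
E = E° − (0.0592/n) log Q = +1.68 − (0.0592/6)(36.962) = +1.315 V.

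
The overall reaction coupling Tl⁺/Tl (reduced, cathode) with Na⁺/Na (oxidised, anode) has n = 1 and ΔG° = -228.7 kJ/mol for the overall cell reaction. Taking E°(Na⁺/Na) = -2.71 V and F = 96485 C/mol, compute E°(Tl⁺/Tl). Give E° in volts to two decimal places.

E°cell = −ΔG°/(nF) = −(-228.7×10³)/((1)(96485)) = +2.370 V.
Since Tl⁺/Tl is the cathode and Na⁺/Na the anode, E°cell = E°(Tl⁺/Tl) − E°(Na⁺/Na).
So E°(Tl⁺/Tl) = E°cell + E°(Na⁺/Na) = +2.370 + (-2.71) = -0.34 V.

-0.34 V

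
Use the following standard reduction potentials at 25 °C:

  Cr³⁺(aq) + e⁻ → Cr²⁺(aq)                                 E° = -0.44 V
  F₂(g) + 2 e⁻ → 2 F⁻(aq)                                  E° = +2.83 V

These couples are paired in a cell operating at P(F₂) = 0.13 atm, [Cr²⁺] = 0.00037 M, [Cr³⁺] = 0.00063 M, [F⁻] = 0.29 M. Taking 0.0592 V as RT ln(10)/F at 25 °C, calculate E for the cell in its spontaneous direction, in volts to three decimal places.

+3.262 V

F₂/F⁻ is the cathode (higher E°), Cr³⁺/Cr²⁺ the anode: E°cell = +2.83 − (-0.44) = +3.27 V, n = 2.
Overall: F₂(g) + 2 Cr²⁺(aq) → 2 F⁻(aq) + 2 Cr³⁺(aq)
Q = [F⁻]^2·[Cr³⁺]^2 / (P(F₂)·[Cr²⁺]^2); log Q = 0.273.
E = E° − (0.0592/n) log Q = +3.27 − (0.0592/2)(0.273) = +3.262 V.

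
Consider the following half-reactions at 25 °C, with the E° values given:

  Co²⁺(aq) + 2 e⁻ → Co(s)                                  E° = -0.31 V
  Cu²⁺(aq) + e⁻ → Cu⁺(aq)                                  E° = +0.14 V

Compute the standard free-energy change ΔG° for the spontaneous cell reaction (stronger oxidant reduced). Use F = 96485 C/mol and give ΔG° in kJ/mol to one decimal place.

-86.8 kJ/mol

Cu²⁺/Cu⁺ (E° = +0.14 V) is the cathode; Co²⁺/Co (E° = -0.31 V) is the anode, so E°cell = +0.45 V.
Balancing electrons gives n = 2 (lcm of 1 and 2).
ΔG° = −nFE° = −(2)(96485)(+0.45) = -86,836 J = -86.8 kJ/mol.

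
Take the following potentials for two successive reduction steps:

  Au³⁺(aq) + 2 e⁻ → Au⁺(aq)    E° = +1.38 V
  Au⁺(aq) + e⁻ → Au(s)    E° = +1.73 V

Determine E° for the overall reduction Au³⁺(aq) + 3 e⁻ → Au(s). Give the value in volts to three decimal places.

+1.497 V

Adding the free-energy changes (−nFE°) of the two steps gives −n₃FE°₃ = −n₁FE°₁ − n₂FE°₂.
E°₃ = (2×+1.38 + 1×+1.73) / 3 = (+4.490) / 3 = +1.497 V.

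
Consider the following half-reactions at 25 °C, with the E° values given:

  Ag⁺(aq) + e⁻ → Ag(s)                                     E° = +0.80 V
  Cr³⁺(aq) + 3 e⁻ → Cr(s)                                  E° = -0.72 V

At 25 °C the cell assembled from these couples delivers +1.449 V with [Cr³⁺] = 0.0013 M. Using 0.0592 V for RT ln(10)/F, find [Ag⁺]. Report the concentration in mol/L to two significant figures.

Ag⁺/Ag is the cathode, Cr³⁺/Cr the anode: E°cell = +1.52 V, n = 3.
Overall reaction: 3 Ag⁺(aq) + Cr(s) → 3 Ag(s) + Cr³⁺(aq); Q = [Cr³⁺]^1/[Ag⁺]^3.
From E = E° − (0.0592/n) log Q: log Q = (E° − E)·n/0.0592 = (+1.52 − (+1.449))·3/0.0592 = 3.5980.
So 3·log[Ag⁺] = 1·log(0.0013) − log Q = -2.8861 − (3.5980) = -6.4841; log[Ag⁺] = -6.4841 / 3 = -2.1614; [Ag⁺] = 10^(-2.1614) ≈ 0.0069 M.

0.0069 M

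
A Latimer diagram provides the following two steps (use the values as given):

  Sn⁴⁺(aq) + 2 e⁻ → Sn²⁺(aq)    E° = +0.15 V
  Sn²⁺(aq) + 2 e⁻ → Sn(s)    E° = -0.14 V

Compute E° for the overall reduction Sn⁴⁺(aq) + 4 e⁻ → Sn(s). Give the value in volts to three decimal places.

+0.005 V

Adding the free-energy changes (−nFE°) of the two steps gives −n₃FE°₃ = −n₁FE°₁ − n₂FE°₂.
E°₃ = (2×+0.15 + 2×-0.14) / 4 = (+0.020) / 4 = +0.005 V.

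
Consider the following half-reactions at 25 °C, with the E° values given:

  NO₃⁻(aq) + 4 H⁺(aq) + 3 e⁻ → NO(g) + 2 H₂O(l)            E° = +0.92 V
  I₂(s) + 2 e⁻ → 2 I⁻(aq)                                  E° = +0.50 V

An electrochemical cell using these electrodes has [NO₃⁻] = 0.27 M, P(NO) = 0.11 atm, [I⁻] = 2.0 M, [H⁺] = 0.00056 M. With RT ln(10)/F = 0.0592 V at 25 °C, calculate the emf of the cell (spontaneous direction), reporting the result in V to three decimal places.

+0.189 V

NO₃⁻/NO is the cathode (higher E°), I₂/I⁻ the anode: E°cell = +0.92 − (+0.50) = +0.42 V, n = 6.
Overall: 2 NO₃⁻(aq) + 8 H⁺(aq) + 6 I⁻(aq) → 2 NO(g) + 4 H₂O(l) + 3 I₂(s)
Q = P(NO)^2 / ([NO₃⁻]^2·[H⁺]^8·[I⁻]^6); log Q = 23.428.
E = E° − (0.0592/n) log Q = +0.42 − (0.0592/6)(23.428) = +0.189 V.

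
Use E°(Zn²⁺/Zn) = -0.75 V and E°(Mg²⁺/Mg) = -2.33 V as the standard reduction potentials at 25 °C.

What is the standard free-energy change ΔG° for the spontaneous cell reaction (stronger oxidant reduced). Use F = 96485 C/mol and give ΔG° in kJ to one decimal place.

Zn²⁺/Zn (E° = -0.75 V) is the cathode; Mg²⁺/Mg (E° = -2.33 V) is the anode, so E°cell = +1.58 V.
Balancing electrons gives n = 2 (lcm of 2 and 2).
ΔG° = −nFE° = −(2)(96485)(+1.58) = -304,893 J = -304.9 kJ.

-304.9 kJ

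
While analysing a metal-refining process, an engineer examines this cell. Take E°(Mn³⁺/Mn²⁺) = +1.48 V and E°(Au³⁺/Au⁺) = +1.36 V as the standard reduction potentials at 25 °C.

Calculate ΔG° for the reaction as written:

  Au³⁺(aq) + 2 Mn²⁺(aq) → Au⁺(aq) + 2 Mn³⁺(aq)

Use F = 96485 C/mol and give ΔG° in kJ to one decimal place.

+23.2 kJ

As written, Au³⁺/Au⁺ is reduced (cathode) and Mn³⁺/Mn²⁺ is oxidised (anode), so E°cell = (+1.36) − (+1.48) = -0.12 V.
Balancing electrons gives n = 2.
ΔG° = −nFE° = −(2)(96485)(-0.12) = 23,156 J = +23.2 kJ.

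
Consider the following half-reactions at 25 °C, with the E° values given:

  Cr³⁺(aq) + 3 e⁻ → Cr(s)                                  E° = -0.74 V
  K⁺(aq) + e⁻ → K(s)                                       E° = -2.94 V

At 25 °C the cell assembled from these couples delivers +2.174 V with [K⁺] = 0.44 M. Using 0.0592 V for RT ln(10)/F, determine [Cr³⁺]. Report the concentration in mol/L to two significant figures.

Cr³⁺/Cr is the cathode, K⁺/K the anode: E°cell = +2.20 V, n = 3.
Overall reaction: Cr³⁺(aq) + 3 K(s) → Cr(s) + 3 K⁺(aq); Q = [K⁺]^3/[Cr³⁺]^1.
From E = E° − (0.0592/n) log Q: log Q = (E° − E)·n/0.0592 = (+2.20 − (+2.174))·3/0.0592 = 1.3176.
So 1·log[Cr³⁺] = 3·log(0.44) − log Q = -1.0696 − (1.3176) = -2.3872; [Cr³⁺] = 10^(-2.3872) ≈ 0.0041 M.

0.0041 M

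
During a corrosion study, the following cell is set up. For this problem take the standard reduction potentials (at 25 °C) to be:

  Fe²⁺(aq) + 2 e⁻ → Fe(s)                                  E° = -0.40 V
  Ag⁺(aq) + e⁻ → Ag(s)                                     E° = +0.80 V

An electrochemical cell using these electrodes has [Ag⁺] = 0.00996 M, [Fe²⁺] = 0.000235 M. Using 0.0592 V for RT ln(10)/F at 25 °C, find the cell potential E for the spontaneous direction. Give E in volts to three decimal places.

Ag⁺/Ag is the cathode (higher E°), Fe²⁺/Fe the anode: E°cell = +0.80 − (-0.40) = +1.20 V, n = 2.
Overall: 2 Ag⁺(aq) + Fe(s) → 2 Ag(s) + Fe²⁺(aq)
Q = [Fe²⁺] / ([Ag⁺]^2); log Q = 0.375.
E = E° − (0.0592/n) log Q = +1.20 − (0.0592/2)(0.375) = +1.189 V.

+1.189 V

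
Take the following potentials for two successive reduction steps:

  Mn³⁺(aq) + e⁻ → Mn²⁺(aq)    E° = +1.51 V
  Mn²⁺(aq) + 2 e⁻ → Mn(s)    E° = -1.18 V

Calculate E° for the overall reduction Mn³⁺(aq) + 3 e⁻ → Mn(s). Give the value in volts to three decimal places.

-0.283 V

Since ΔG° = −nFE° is additive over sequential reductions, n₃E°₃ = n₁E°₁ + n₂E°₂.
E°₃ = (1×+1.51 + 2×-1.18) / 3 = (-0.850) / 3 = -0.283 V.
E° values themselves are not directly additive — weighting by electron count is essential.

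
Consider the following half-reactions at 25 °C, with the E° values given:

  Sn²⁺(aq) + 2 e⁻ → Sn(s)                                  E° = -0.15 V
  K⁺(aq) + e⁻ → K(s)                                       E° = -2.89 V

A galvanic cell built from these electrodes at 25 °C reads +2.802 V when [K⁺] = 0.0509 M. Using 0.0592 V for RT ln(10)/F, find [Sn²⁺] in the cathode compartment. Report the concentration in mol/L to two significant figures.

Sn²⁺/Sn is the cathode, K⁺/K the anode: E°cell = +2.74 V, n = 2.
Overall reaction: Sn²⁺(aq) + 2 K(s) → Sn(s) + 2 K⁺(aq); Q = [K⁺]^2/[Sn²⁺]^1.
From E = E° − (0.0592/n) log Q: log Q = (E° − E)·n/0.0592 = (+2.74 − (+2.802))·2/0.0592 = -2.0946.
So 1·log[Sn²⁺] = 2·log(0.0509) − log Q = -2.5866 − (-2.0946) = -0.4920; [Sn²⁺] = 10^(-0.4920) ≈ 0.32 M.

0.32 M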